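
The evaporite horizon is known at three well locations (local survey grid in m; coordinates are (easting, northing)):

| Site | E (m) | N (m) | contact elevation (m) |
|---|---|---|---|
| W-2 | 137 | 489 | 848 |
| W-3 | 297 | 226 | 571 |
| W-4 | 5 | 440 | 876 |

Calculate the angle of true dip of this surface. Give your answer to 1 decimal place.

42.0°

Two edge vectors: W-2→W-3 = (160, -263, -277), W-2→W-4 = (-132, -49, 28).
Normal n = (W-2→W-3) × (W-2→W-4) = (-20937, 32084, -42556).
So ∂z/∂E = −n_x/n_z = −0.49199 and ∂z/∂N = −n_y/n_z = 0.75392.
Gradient magnitude |∇z| = √(a² + b²) = √(0.24205 + 0.56840) = 0.90025.
True dip = arctan(0.90025) = 42.0°, dipping toward SSE (azimuth ≈ 147°).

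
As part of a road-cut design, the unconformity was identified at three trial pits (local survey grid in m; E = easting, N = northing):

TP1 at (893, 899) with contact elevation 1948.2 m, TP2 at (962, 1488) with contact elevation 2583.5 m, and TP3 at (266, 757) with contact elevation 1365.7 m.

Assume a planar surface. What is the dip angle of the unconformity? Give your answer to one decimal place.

50.6°

Two edge vectors: TP1→TP2 = (69, 589, 635.3), TP1→TP3 = (-627, -142, -582.5).
Normal n = (TP1→TP2) × (TP1→TP3) = (-252879.9, -358140.6, 359505).
So ∂z/∂E = −n_x/n_z = 0.70341 and ∂z/∂N = −n_y/n_z = 0.99620.
Gradient magnitude |∇z| = √(a² + b²) = √(0.49479 + 0.99242) = 1.21951.
True dip = arctan(1.21951) = 50.6°, dipping toward SW (azimuth ≈ 215°).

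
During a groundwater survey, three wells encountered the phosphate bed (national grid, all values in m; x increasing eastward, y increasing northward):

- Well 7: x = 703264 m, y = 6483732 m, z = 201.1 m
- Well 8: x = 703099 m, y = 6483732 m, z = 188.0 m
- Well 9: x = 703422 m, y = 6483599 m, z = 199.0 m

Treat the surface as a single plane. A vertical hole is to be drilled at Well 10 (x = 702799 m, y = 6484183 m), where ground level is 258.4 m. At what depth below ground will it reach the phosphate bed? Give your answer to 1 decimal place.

Two edge vectors: Well 7→Well 8 = (-165, 0, -13.1), Well 7→Well 9 = (158, -133, -2.1).
Normal n = (Well 7→Well 8) × (Well 7→Well 9) = (-1742.3, -2416.3, 21945).
So ∂z/∂x = −n_x/n_z = 0.079393939 and ∂z/∂y = −n_y/n_z = 0.110107086.
Intercept c from Well 7: 201.1 − 55834.90 − 713904.84 = −769538.64.
At (702799, 6484183): z_contact = 55797.98 + 713954.49 − 769538.64 = 213.84 m.
Depth below ground = 258.4 − 213.84 = 44.6 m.

44.6 m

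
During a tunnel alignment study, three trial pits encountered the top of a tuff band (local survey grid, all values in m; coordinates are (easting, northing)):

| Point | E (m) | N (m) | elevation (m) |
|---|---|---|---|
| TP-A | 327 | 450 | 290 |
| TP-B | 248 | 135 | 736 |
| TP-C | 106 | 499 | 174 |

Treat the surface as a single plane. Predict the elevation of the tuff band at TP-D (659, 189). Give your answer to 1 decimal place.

Let the plane be z = a·E + b·N + c.
TP-B−TP-A: −79a − 315b = 446;  TP-C−TP-A: −221a + 49b = −116.
Solving gives a = 0.19985, b = −1.46599.
Then c = 290 − a·327 − b·450 = 884.35.
At (659, 189): z = 131.7 − 277.1 + 884.35 = 739.0 m.

739.0 m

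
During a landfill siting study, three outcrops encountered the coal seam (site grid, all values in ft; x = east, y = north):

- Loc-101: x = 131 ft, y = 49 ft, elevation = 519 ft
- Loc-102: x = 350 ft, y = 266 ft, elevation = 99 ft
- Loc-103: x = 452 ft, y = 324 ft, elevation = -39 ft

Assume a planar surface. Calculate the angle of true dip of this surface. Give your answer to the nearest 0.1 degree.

55.6°

Two edge vectors: Loc-101→Loc-102 = (219, 217, -420), Loc-101→Loc-103 = (321, 275, -558).
Normal n = (Loc-101→Loc-102) × (Loc-101→Loc-103) = (-5586, -12618, -9432).
So ∂z/∂x = −n_x/n_z = −0.59224 and ∂z/∂y = −n_y/n_z = −1.33779.
Gradient magnitude |∇z| = √(a² + b²) = √(0.35075 + 1.78967) = 1.46302.
True dip = arctan(1.46302) = 55.6°, dipping toward NNE (azimuth ≈ 024°).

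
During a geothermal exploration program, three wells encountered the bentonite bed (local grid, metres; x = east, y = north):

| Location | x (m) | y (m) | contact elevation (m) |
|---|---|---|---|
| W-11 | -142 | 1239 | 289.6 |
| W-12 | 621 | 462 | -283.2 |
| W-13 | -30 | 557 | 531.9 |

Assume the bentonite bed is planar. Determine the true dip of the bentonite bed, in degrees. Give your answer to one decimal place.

55.5°

Let the plane be z = a·x + b·y + c.
W-12−W-11: 763a − 777b = −572.8;  W-13−W-11: 112a − 682b = 242.3.
Solving gives a = −1.33593, b = −0.57467.
Gradient magnitude |∇z| = √(a² + b²) = √(1.78472 + 0.33025) = 1.45429.
True dip = arctan(1.45429) = 55.5°, dipping toward ENE (azimuth ≈ 067°).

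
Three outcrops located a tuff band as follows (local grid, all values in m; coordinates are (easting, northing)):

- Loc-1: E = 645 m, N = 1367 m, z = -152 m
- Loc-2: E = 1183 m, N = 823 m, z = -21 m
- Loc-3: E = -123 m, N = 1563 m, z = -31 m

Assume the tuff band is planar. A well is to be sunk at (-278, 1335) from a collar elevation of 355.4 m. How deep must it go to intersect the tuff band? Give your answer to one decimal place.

220.0 m

Two edge vectors: Loc-1→Loc-2 = (538, -544, 131), Loc-1→Loc-3 = (-768, 196, 121).
Normal n = (Loc-1→Loc-2) × (Loc-1→Loc-3) = (-91500, -165706, -312344).
So ∂z/∂E = −n_x/n_z = −0.292946 and ∂z/∂N = −n_y/n_z = −0.530524.
Intercept c from Loc-1: -152 + 188.95 + 725.23 = 762.18.
At (-278, 1335): z_contact = 81.44 − 708.25 + 762.18 = 135.37 m.
Depth below ground = 355.4 − 135.37 = 220.0 m.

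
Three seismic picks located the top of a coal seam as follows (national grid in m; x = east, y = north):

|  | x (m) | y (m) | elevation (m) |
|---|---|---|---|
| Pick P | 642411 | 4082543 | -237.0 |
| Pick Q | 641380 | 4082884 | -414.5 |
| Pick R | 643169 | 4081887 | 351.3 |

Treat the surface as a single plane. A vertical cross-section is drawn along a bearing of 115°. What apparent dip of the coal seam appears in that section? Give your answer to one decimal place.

Let the plane be z = a·x + b·y + c.
Pick Q−Pick P: −1031a + 341b = −177.5;  Pick R−Pick P: 758a − 656b = 588.3.
Solving gives a = −0.20143, b = −1.12955.
Unit vector along 115° is (sin 115°, cos 115°) = (0.9063, -0.4226).
Slope in that direction = a·(0.9063) + b·(-0.4226) = 0.29481.
Apparent dip = arctan|0.29481| = 16.4° (true dip is 48.9°, so apparent ≤ true as expected).

16.4°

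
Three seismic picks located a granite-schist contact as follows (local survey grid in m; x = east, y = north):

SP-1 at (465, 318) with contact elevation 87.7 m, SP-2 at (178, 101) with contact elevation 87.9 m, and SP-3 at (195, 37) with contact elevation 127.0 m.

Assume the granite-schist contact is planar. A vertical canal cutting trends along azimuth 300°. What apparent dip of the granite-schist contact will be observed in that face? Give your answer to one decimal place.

Let the plane be z = a·x + b·y + c.
SP-2−SP-1: −287a − 217b = 0.2;  SP-3−SP-1: −270a − 281b = 39.3.
Solving gives a = 0.38409, b = −0.50891.
Unit vector along 300° is (sin 300°, cos 300°) = (-0.8660, 0.5000).
Slope in that direction = a·(-0.8660) + b·(0.5000) = −0.58709.
Apparent dip = arctan|0.58709| = 30.4° (true dip is 32.5°, so apparent ≤ true as expected).

30.4°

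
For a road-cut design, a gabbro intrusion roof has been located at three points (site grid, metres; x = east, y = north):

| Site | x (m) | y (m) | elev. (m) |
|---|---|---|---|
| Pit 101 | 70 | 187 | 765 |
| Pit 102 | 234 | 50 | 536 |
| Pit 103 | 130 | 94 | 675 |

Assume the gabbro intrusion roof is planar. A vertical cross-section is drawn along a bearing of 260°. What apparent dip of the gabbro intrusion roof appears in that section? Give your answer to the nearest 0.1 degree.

50.9°

Let the plane be z = a·x + b·y + c.
Pit 102−Pit 101: 164a − 137b = −229;  Pit 103−Pit 101: 60a − 93b = −90.
Solving gives a = −1.27517, b = 0.14505.
Unit vector along 260° is (sin 260°, cos 260°) = (-0.9848, -0.1736).
Slope in that direction = a·(-0.9848) + b·(-0.1736) = 1.23061.
Apparent dip = arctan|1.23061| = 50.9° (true dip is 52.1°, so apparent ≤ true as expected).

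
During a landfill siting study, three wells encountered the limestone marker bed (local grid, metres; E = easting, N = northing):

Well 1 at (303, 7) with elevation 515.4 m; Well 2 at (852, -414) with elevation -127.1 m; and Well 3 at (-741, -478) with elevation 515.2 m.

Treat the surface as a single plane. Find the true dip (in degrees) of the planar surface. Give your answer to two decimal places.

46.34°

Let the plane be z = a·E + b·N + c.
Well 2−Well 1: 549a − 421b = −642.5;  Well 3−Well 1: −1044a − 485b = −0.2.
Solving gives a = −0.44139, b = 0.95054.
Gradient magnitude |∇z| = √(a² + b²) = √(0.19483 + 0.90352) = 1.04802.
True dip = arctan(1.04802) = 46.34°, dipping toward SSE (azimuth ≈ 155°).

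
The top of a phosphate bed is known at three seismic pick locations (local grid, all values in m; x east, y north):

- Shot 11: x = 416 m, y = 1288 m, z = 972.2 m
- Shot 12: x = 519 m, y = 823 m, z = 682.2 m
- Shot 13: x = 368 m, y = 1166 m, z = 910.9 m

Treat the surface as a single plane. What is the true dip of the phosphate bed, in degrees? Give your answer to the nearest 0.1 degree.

31.5°

Two edge vectors: Shot 11→Shot 12 = (103, -465, -290), Shot 11→Shot 13 = (-48, -122, -61.3).
Normal n = (Shot 11→Shot 12) × (Shot 11→Shot 13) = (-6875.5, 20233.9, -34886).
So ∂z/∂x = −n_x/n_z = −0.19708 and ∂z/∂y = −n_y/n_z = 0.58000.
Gradient magnitude |∇z| = √(a² + b²) = √(0.03884 + 0.33640) = 0.61257.
True dip = arctan(0.61257) = 31.5°, dipping toward SSE (azimuth ≈ 161°).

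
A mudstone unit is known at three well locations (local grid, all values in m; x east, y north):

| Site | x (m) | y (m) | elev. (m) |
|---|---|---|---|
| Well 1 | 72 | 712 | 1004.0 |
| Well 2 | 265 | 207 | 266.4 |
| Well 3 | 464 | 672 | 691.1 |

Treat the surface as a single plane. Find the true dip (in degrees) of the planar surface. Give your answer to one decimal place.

54.1°

Let the plane be z = a·x + b·y + c.
Well 2−Well 1: 193a − 505b = −737.6;  Well 3−Well 1: 392a − 40b = −312.9.
Solving gives a = −0.67552, b = 1.20243.
Gradient magnitude |∇z| = √(a² + b²) = √(0.45632 + 1.44583) = 1.37919.
True dip = arctan(1.37919) = 54.1°, dipping toward SSE (azimuth ≈ 151°).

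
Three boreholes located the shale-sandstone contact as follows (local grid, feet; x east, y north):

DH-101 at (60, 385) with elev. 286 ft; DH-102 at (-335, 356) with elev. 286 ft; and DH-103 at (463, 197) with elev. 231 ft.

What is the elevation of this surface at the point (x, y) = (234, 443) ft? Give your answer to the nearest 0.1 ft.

297.4 ft

Let the plane be z = a·x + b·y + c.
DH-102−DH-101: −395a − 29b = 0;  DH-103−DH-101: 403a − 188b = −55.
Solving gives a = −0.01856, b = 0.25277.
Then c = 286 − a·60 − b·385 = 189.80.
At (234, 443): z = −4.3 + 112.0 + 189.80 = 297.4 ft.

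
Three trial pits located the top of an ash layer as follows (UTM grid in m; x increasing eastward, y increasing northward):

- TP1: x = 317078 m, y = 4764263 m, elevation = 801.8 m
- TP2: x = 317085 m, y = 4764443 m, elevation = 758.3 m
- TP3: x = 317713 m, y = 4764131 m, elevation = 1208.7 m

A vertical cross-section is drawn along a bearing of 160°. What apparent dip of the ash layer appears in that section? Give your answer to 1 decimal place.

Two edge vectors: TP1→TP2 = (7, 180, -43.5), TP1→TP3 = (635, -132, 406.9).
Normal n = (TP1→TP2) × (TP1→TP3) = (67500, -30470.8, -115224).
So ∂z/∂x = −n_x/n_z = 0.58582 and ∂z/∂y = −n_y/n_z = −0.26445.
Unit vector along 160° is (sin 160°, cos 160°) = (0.3420, -0.9397).
Slope in that direction = a·(0.3420) + b·(-0.9397) = 0.44886.
Apparent dip = arctan|0.44886| = 24.2° (true dip is 32.7°, so apparent ≤ true as expected).

24.2°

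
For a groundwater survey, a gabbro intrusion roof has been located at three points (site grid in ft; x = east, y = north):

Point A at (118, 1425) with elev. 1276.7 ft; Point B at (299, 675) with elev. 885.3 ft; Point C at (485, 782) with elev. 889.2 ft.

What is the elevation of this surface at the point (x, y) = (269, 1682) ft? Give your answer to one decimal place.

Two edge vectors: Point A→Point B = (181, -750, -391.4), Point A→Point C = (367, -643, -387.5).
Normal n = (Point A→Point B) × (Point A→Point C) = (38954.8, -73506.3, 158867).
So ∂z/∂x = −n_x/n_z = −0.245204 and ∂z/∂y = −n_y/n_z = 0.462691.
Intercept c from Point A: 1276.7 + 28.93 − 659.33 = 646.30.
At (269, 1682): z = −66.0 + 778.2 + 646.30 = 1358.6 ft.

1358.6 ft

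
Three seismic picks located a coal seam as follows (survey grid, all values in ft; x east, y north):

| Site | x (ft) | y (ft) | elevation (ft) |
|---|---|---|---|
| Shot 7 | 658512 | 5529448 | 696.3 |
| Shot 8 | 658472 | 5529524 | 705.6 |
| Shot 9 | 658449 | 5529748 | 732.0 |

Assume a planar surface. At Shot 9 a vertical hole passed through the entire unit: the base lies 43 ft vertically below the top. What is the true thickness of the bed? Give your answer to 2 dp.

Two edge vectors: Shot 7→Shot 8 = (-40, 76, 9.3), Shot 7→Shot 9 = (-63, 300, 35.7).
Normal n = (Shot 7→Shot 8) × (Shot 7→Shot 9) = (-76.8, 842.1, -7212).
So ∂z/∂x = −n_x/n_z = −0.01065 and ∂z/∂y = −n_y/n_z = 0.11676.
|∇z| = √(a²+b²) = 0.11725, so dip δ = arctan(0.11725) = 6.69°.
True thickness = vertical thickness × cos δ = 43 × cos 6.69° = 42.71 ft.

42.71 ft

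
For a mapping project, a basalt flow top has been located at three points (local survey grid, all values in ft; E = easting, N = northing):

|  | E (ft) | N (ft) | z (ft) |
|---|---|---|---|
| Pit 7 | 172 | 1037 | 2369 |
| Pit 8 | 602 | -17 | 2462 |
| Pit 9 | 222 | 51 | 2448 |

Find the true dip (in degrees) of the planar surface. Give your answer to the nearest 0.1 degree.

Let the plane be z = a·E + b·N + c.
Pit 8−Pit 7: 430a − 1054b = 93;  Pit 9−Pit 7: 50a − 986b = 79.
Solving gives a = 0.02271, b = −0.07897.
Gradient magnitude |∇z| = √(a² + b²) = √(0.00052 + 0.00624) = 0.08217.
True dip = arctan(0.08217) = 4.7°, dipping toward NNW (azimuth ≈ 344°).

4.7°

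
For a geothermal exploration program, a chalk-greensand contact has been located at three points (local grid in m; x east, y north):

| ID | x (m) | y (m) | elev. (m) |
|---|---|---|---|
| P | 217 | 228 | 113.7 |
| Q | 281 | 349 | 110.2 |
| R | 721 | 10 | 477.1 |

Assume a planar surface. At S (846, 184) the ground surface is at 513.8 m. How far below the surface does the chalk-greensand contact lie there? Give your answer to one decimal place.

22.7 m

Two edge vectors: P→Q = (64, 121, -3.5), P→R = (504, -218, 363.4).
Normal n = (P→Q) × (P→R) = (43208.4, -25021.6, -74936).
So ∂z/∂x = −n_x/n_z = 0.57660 and ∂z/∂y = −n_y/n_z = −0.33391.
Intercept c from P: 113.7 − 125.12 + 76.13 = 64.71.
At (846, 184): z_contact = 487.81 − 61.44 + 64.71 = 491.08 m.
Depth below ground = 513.8 − 491.08 = 22.7 m.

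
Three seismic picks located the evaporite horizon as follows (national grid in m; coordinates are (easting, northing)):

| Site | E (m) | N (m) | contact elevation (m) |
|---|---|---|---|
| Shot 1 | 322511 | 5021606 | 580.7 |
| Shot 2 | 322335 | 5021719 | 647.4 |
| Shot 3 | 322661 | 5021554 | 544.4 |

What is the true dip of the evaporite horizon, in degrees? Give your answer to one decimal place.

Let the plane be z = a·E + b·N + c.
Shot 2−Shot 1: −176a + 113b = 66.7;  Shot 3−Shot 1: 150a − 52b = −36.3.
Solving gives a = −0.08124, b = 0.46373.
Gradient magnitude |∇z| = √(a² + b²) = √(0.00660 + 0.21505) = 0.47080.
True dip = arctan(0.47080) = 25.2°, dipping toward S (azimuth ≈ 170°).

25.2°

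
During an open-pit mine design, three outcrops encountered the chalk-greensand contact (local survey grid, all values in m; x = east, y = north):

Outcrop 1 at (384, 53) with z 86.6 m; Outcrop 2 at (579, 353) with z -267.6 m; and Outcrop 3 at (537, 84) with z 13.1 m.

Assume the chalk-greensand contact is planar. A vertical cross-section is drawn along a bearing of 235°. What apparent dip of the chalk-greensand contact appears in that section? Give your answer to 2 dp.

Let the plane be z = a·x + b·y + c.
Outcrop 2−Outcrop 1: 195a + 300b = −354.2;  Outcrop 3−Outcrop 1: 153a + 31b = −73.5.
Solving gives a = −0.27775, b = −1.00013.
Unit vector along 235° is (sin 235°, cos 235°) = (-0.8192, -0.5736).
Slope in that direction = a·(-0.8192) + b·(-0.5736) = 0.80117.
Apparent dip = arctan|0.80117| = 38.70° (true dip is 46.1°, so apparent ≤ true as expected).

38.70°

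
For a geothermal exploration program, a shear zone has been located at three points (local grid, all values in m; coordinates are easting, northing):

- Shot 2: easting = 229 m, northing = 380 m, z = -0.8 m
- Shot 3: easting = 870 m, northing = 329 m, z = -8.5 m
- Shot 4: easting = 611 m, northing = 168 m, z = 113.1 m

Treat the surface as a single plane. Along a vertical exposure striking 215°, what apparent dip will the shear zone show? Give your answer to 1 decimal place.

Let the plane be z = a·easting + b·northing + c.
Shot 3−Shot 2: 641a − 51b = −7.7;  Shot 4−Shot 2: 382a − 212b = 113.9.
Solving gives a = −0.06392, b = −0.65245.
Unit vector along 215° is (sin 215°, cos 215°) = (-0.5736, -0.8192).
Slope in that direction = a·(-0.5736) + b·(-0.8192) = 0.57112.
Apparent dip = arctan|0.57112| = 29.7° (true dip is 33.2°, so apparent ≤ true as expected).

29.7°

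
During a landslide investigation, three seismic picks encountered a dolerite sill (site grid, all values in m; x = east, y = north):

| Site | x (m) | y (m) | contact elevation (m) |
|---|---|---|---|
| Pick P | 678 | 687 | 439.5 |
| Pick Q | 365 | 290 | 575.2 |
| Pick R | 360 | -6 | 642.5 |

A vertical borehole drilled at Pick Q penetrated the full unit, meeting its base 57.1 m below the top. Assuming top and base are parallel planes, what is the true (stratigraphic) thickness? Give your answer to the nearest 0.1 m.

55.1 m

Two edge vectors: Pick P→Pick Q = (-313, -397, 135.7), Pick P→Pick R = (-318, -693, 203).
Normal n = (Pick P→Pick Q) × (Pick P→Pick R) = (13449.1, 20386.4, 90663).
So ∂z/∂x = −n_x/n_z = −0.14834 and ∂z/∂y = −n_y/n_z = −0.22486.
|∇z| = √(a²+b²) = 0.26938, so dip δ = arctan(0.26938) = 15.08°.
True thickness = vertical thickness × cos δ = 57.1 × cos 15.08° = 55.1 m.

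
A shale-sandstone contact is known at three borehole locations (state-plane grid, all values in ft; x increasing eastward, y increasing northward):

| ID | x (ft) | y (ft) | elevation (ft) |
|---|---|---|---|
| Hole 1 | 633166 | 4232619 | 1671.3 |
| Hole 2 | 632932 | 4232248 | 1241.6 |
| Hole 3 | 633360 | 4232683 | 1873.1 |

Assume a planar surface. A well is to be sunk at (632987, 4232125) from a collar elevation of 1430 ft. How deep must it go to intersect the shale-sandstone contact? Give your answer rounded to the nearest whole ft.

Two edge vectors: Hole 1→Hole 2 = (-234, -371, -429.7), Hole 1→Hole 3 = (194, 64, 201.8).
Normal n = (Hole 1→Hole 2) × (Hole 1→Hole 3) = (-47367, -36140.6, 56998).
So ∂z/∂x = −n_x/n_z = 0.83102916 and ∂z/∂y = −n_y/n_z = 0.63406786.
Intercept c from Hole 1: 1671.3 − 526179.41 − 2683767.68 = −3208275.79.
At (632987, 4232125): z_contact = 526030.7 + 2683454.5 − 3208275.79 = 1209.3 ft.
Depth below ground = 1430 − 1209.3 = 221 ft.

221 ft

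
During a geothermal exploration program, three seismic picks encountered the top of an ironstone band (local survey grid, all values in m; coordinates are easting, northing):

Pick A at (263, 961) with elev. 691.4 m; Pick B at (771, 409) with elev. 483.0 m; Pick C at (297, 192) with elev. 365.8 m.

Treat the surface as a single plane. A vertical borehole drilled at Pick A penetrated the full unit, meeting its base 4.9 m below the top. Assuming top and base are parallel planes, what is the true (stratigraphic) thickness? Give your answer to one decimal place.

Let the plane be z = a·easting + b·northing + c.
Pick B−Pick A: 508a − 552b = −208.4;  Pick C−Pick A: 34a − 769b = −325.6.
Solving gives a = 0.05236, b = 0.42572.
|∇z| = √(a²+b²) = 0.42893, so dip δ = arctan(0.42893) = 23.22°.
True thickness = vertical thickness × cos δ = 4.9 × cos 23.22° = 4.5 m.

4.5 m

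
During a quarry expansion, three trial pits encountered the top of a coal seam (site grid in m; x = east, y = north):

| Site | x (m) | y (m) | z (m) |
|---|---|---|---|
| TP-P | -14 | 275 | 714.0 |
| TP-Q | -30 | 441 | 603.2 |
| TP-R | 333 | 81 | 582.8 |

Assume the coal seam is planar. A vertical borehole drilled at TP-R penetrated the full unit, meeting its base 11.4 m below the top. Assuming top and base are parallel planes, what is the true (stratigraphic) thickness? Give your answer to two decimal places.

7.71 m

Let the plane be z = a·x + b·y + c.
TP-Q−TP-P: −16a + 166b = −110.8;  TP-R−TP-P: 347a − 194b = −131.2.
Solving gives a = −0.79405, b = −0.74401.
|∇z| = √(a²+b²) = 1.08815, so dip δ = arctan(1.08815) = 47.42°.
True thickness = vertical thickness × cos δ = 11.4 × cos 47.42° = 7.71 m.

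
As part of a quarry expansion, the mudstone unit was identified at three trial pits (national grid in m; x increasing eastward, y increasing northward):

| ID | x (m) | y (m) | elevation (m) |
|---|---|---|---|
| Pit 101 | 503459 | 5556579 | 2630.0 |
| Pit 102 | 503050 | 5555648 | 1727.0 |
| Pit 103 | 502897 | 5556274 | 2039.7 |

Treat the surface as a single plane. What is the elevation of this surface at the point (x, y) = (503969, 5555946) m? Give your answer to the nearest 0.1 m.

2558.2 m

Let the plane be z = a·x + b·y + c.
Pit 102−Pit 101: −409a − 931b = −903;  Pit 103−Pit 101: −562a − 305b = −590.3.
Solving gives a = 0.688005330, b = 0.667675424.
Then c = 2630 − a·503459 − b·5556579 = −4053743.72.
At (503969, 5555946): z = 346733.4 + 3709568.6 − 4053743.72 = 2558.2 m.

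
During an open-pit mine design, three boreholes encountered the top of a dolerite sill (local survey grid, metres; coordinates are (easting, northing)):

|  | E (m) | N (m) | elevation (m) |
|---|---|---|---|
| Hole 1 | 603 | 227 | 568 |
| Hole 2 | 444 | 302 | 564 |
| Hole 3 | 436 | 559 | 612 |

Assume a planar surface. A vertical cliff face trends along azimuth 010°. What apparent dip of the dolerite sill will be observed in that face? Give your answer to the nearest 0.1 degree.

11.7°

Two edge vectors: Hole 1→Hole 2 = (-159, 75, -4), Hole 1→Hole 3 = (-167, 332, 44).
Normal n = (Hole 1→Hole 2) × (Hole 1→Hole 3) = (4628, 7664, -40263).
So ∂z/∂E = −n_x/n_z = 0.11494 and ∂z/∂N = −n_y/n_z = 0.19035.
Unit vector along 010° is (sin 10°, cos 10°) = (0.1736, 0.9848).
Slope in that direction = a·(0.1736) + b·(0.9848) = 0.20742.
Apparent dip = arctan|0.20742| = 11.7° (true dip is 12.5°, so apparent ≤ true as expected).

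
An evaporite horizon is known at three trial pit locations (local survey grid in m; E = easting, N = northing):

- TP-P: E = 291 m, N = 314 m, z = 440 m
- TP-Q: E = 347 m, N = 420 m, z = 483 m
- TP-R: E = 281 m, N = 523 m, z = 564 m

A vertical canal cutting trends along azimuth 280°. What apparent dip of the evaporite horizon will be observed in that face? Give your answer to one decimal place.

22.8°

Let the plane be z = a·E + b·N + c.
TP-Q−TP-P: 56a + 106b = 43;  TP-R−TP-P: −10a + 209b = 124.
Solving gives a = −0.32568, b = 0.57772.
Unit vector along 280° is (sin 280°, cos 280°) = (-0.9848, 0.1736).
Slope in that direction = a·(-0.9848) + b·(0.1736) = 0.42105.
Apparent dip = arctan|0.42105| = 22.8° (true dip is 33.6°, so apparent ≤ true as expected).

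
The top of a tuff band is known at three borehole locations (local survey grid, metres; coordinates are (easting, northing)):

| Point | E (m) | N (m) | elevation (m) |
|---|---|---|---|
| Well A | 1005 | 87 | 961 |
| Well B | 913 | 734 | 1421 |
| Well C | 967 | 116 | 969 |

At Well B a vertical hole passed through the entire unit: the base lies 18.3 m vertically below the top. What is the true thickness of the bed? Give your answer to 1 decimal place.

Two edge vectors: Well A→Well B = (-92, 647, 460), Well A→Well C = (-38, 29, 8).
Normal n = (Well A→Well B) × (Well A→Well C) = (-8164, -16744, 21918).
So ∂z/∂E = −n_x/n_z = 0.37248 and ∂z/∂N = −n_y/n_z = 0.76394.
|∇z| = √(a²+b²) = 0.84991, so dip δ = arctan(0.84991) = 40.36°.
True thickness = vertical thickness × cos δ = 18.3 × cos 40.36° = 13.9 m.

13.9 m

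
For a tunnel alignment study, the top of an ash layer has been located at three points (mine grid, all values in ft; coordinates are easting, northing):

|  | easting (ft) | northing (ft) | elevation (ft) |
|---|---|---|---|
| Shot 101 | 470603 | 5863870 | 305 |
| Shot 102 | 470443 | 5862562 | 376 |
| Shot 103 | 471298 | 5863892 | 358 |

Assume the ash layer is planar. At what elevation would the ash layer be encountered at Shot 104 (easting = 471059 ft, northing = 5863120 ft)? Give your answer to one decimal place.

388.6 ft

Two edge vectors: Shot 101→Shot 102 = (-160, -1308, 71), Shot 101→Shot 103 = (695, 22, 53).
Normal n = (Shot 101→Shot 102) × (Shot 101→Shot 103) = (-70886, 57825, 905540).
So ∂z/∂easting = −n_x/n_z = 0.078280363 and ∂z/∂northing = −n_y/n_z = −0.063856925.
Intercept c from Shot 101: 305 − 36838.97 + 374448.71 = 337914.73.
At (471059, 5863120): z = 36874.7 − 374400.8 + 337914.73 = 388.6 ft.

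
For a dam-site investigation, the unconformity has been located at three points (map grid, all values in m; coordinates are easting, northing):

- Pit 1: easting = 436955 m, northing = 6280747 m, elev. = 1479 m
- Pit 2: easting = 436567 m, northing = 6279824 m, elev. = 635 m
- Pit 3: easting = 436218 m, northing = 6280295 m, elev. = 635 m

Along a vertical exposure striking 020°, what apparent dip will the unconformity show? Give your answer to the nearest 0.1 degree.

Let the plane be z = a·easting + b·northing + c.
Pit 2−Pit 1: −388a − 923b = −844;  Pit 3−Pit 1: −737a − 452b = −844.
Solving gives a = 0.78737, b = 0.58342.
Unit vector along 020° is (sin 20°, cos 20°) = (0.3420, 0.9397).
Slope in that direction = a·(0.3420) + b·(0.9397) = 0.81754.
Apparent dip = arctan|0.81754| = 39.3° (true dip is 44.4°, so apparent ≤ true as expected).

39.3°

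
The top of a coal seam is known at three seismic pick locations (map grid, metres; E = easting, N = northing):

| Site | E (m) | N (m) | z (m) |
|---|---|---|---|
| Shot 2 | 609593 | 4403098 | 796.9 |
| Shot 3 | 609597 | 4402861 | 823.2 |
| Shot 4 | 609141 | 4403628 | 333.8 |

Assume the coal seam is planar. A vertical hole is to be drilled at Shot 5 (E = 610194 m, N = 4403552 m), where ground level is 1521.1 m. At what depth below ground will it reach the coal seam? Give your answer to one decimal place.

Two edge vectors: Shot 2→Shot 3 = (4, -237, 26.3), Shot 2→Shot 4 = (-452, 530, -463.1).
Normal n = (Shot 2→Shot 3) × (Shot 2→Shot 4) = (95815.7, -10035.2, -105004).
So ∂z/∂E = −n_x/n_z = 0.912495714 and ∂z/∂N = −n_y/n_z = −0.095569693.
Intercept c from Shot 2: 796.9 − 556251.00 + 420802.72 = −134651.38.
At (610194, 4403552): z_contact = 556799.41 − 420846.11 − 134651.38 = 1301.92 m.
Depth below ground = 1521.1 − 1301.92 = 219.2 m.

219.2 m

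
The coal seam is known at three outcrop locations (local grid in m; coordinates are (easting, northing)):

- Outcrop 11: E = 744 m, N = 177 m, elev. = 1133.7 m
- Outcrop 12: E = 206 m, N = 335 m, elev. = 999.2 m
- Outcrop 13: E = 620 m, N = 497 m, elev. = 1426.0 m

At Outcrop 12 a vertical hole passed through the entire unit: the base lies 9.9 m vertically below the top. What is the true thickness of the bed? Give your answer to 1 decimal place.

6.1 m

Two edge vectors: Outcrop 11→Outcrop 12 = (-538, 158, -134.5), Outcrop 11→Outcrop 13 = (-124, 320, 292.3).
Normal n = (Outcrop 11→Outcrop 12) × (Outcrop 11→Outcrop 13) = (89223.4, 173935.4, -152568).
So ∂z/∂E = −n_x/n_z = 0.58481 and ∂z/∂N = −n_y/n_z = 1.14005.
|∇z| = √(a²+b²) = 1.28130, so dip δ = arctan(1.28130) = 52.03°.
True thickness = vertical thickness × cos δ = 9.9 × cos 52.03° = 6.1 m.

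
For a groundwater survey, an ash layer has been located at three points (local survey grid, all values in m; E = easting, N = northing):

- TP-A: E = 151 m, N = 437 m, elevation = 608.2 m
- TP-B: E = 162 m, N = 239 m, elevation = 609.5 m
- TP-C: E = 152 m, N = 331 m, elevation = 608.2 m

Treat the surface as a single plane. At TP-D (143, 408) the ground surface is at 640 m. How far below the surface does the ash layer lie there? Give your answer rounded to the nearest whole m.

Let the plane be z = a·E + b·N + c.
TP-B−TP-A: 11a − 198b = 1.3;  TP-C−TP-A: 1a − 106b = 0.
Solving gives a = 0.14236, b = 0.00134.
Then c = 608.2 − a·151 − b·437 = 586.12.
At (143, 408): z_contact = 20.4 + 0.5 + 586.12 = 607.0 m.
Depth below ground = 640 − 607.0 = 33 m.

33 m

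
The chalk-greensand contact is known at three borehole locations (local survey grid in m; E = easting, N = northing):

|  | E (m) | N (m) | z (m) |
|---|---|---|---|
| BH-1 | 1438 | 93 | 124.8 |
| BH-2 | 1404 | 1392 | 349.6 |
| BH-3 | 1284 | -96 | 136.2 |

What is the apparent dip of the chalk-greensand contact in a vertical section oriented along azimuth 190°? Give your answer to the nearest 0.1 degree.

6.6°

Let the plane be z = a·E + b·N + c.
BH-2−BH-1: −34a + 1299b = 224.8;  BH-3−BH-1: −154a − 189b = 11.4.
Solving gives a = −0.27750, b = 0.16579.
Unit vector along 190° is (sin 190°, cos 190°) = (-0.1736, -0.9848).
Slope in that direction = a·(-0.1736) + b·(-0.9848) = −0.11509.
Apparent dip = arctan|0.11509| = 6.6° (true dip is 17.9°, so apparent ≤ true as expected).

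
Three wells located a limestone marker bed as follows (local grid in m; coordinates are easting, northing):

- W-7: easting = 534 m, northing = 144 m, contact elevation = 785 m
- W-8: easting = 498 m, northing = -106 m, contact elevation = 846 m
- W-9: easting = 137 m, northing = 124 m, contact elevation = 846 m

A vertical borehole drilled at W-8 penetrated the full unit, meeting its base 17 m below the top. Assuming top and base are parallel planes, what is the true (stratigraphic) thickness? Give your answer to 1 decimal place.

16.4 m

Let the plane be z = a·easting + b·northing + c.
W-8−W-7: −36a − 250b = 61;  W-9−W-7: −397a − 20b = 61.
Solving gives a = −0.14239, b = −0.22350.
|∇z| = √(a²+b²) = 0.26500, so dip δ = arctan(0.26500) = 14.84°.
True thickness = vertical thickness × cos δ = 17 × cos 14.84° = 16.4 m.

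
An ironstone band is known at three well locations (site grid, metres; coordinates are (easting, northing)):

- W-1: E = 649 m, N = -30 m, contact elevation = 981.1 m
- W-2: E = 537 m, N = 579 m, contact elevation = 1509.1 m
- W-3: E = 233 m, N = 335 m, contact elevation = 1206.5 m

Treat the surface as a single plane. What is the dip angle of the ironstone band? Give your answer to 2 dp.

Let the plane be z = a·E + b·N + c.
W-2−W-1: −112a + 609b = 528;  W-3−W-1: −416a + 365b = 225.4.
Solving gives a = 0.26099, b = 0.91499.
Gradient magnitude |∇z| = √(a² + b²) = √(0.06812 + 0.83721) = 0.95149.
True dip = arctan(0.95149) = 43.58°, dipping toward SSW (azimuth ≈ 196°).

43.58°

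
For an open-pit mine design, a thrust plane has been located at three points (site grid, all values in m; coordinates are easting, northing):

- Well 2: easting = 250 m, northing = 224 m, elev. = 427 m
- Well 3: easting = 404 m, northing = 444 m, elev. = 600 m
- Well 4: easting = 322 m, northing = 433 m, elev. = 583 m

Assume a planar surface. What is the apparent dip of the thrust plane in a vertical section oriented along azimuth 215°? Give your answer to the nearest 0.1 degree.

32.8°

Let the plane be z = a·easting + b·northing + c.
Well 3−Well 2: 154a + 220b = 173;  Well 4−Well 2: 72a + 209b = 156.
Solving gives a = 0.11238, b = 0.70770.
Unit vector along 215° is (sin 215°, cos 215°) = (-0.5736, -0.8192).
Slope in that direction = a·(-0.5736) + b·(-0.8192) = −0.64417.
Apparent dip = arctan|0.64417| = 32.8° (true dip is 35.6°, so apparent ≤ true as expected).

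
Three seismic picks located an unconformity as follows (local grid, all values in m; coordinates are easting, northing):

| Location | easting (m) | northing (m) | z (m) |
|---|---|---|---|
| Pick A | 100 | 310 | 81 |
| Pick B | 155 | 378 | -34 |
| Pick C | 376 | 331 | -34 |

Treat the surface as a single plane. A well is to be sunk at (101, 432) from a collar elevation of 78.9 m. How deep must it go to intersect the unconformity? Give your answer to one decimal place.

174.2 m

Let the plane be z = a·easting + b·northing + c.
Pick B−Pick A: 55a + 68b = −115;  Pick C−Pick A: 276a + 21b = −115.
Solving gives a = −0.30688, b = −1.44297.
Then c = 81 − a·100 − b·310 = 559.01.
At (101, 432): z_contact = −30.99 − 623.36 + 559.01 = -95.35 m.
Depth below ground = 78.9 − (-95.35) = 174.2 m.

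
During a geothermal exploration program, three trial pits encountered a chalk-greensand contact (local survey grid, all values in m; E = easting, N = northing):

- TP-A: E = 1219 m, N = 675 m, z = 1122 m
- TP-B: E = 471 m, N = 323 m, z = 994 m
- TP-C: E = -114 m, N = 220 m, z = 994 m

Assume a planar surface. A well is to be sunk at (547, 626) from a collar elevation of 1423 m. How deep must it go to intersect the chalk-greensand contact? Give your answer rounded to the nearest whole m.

Let the plane be z = a·E + b·N + c.
TP-B−TP-A: −748a − 352b = −128;  TP-C−TP-A: −1333a − 455b = −128.
Solving gives a = −0.10230, b = 0.58102.
Then c = 1122 − a·1219 − b·675 = 854.51.
At (547, 626): z_contact = −56.0 + 363.7 + 854.51 = 1162.3 m.
Depth below ground = 1423 − 1162.3 = 261 m.

261 m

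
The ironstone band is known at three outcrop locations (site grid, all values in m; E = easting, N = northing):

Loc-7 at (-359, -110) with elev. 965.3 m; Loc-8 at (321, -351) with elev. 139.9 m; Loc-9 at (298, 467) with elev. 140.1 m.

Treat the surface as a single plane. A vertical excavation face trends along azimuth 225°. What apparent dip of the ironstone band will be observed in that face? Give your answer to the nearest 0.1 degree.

Two edge vectors: Loc-7→Loc-8 = (680, -241, -825.4), Loc-7→Loc-9 = (657, 577, -825.2).
Normal n = (Loc-7→Loc-8) × (Loc-7→Loc-9) = (675129, 18848.2, 550697).
So ∂z/∂E = −n_x/n_z = −1.22595 and ∂z/∂N = −n_y/n_z = −0.03423.
Unit vector along 225° is (sin 225°, cos 225°) = (-0.7071, -0.7071).
Slope in that direction = a·(-0.7071) + b·(-0.7071) = 0.89108.
Apparent dip = arctan|0.89108| = 41.7° (true dip is 50.8°, so apparent ≤ true as expected).

41.7°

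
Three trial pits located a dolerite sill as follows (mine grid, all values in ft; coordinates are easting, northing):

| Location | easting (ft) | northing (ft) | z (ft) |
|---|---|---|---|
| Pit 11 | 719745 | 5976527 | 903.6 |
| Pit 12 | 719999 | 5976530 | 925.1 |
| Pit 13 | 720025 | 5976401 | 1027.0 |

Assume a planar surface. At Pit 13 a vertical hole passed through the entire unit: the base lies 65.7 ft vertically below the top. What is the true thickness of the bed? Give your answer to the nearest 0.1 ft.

Let the plane be z = a·easting + b·northing + c.
Pit 12−Pit 11: 254a + 3b = 21.5;  Pit 13−Pit 11: 280a − 126b = 123.4.
Solving gives a = 0.09375, b = −0.77103.
|∇z| = √(a²+b²) = 0.77671, so dip δ = arctan(0.77671) = 37.84°.
True thickness = vertical thickness × cos δ = 65.7 × cos 37.84° = 51.9 ft.

51.9 ft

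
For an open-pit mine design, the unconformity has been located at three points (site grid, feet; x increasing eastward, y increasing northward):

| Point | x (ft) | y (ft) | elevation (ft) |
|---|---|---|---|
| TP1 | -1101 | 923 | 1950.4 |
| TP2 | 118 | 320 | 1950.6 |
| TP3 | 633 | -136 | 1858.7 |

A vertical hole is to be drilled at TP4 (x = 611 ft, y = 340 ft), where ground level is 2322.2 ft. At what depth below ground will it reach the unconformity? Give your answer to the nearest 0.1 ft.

Let the plane be z = a·x + b·y + c.
TP2−TP1: 1219a − 603b = 0.2;  TP3−TP1: 1734a − 1059b = −91.7.
Solving gives a = 0.226264, b = 0.457075.
Then c = 1950.4 − a·-1101 − b·923 = 1777.64.
At (611, 340): z_contact = 138.25 + 155.41 + 1777.64 = 2071.29 ft.
Depth below ground = 2322.2 − 2071.29 = 250.9 ft.

250.9 ft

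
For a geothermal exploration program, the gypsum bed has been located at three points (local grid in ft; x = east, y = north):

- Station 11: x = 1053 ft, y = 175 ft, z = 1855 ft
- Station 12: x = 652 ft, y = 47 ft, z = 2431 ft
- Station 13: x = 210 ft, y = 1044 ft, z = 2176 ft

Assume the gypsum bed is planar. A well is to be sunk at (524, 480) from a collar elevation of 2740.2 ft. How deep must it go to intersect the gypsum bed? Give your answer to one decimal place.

495.9 ft

Two edge vectors: Station 11→Station 12 = (-401, -128, 576), Station 11→Station 13 = (-843, 869, 321).
Normal n = (Station 11→Station 12) × (Station 11→Station 13) = (-541632, -356847, -456373).
So ∂z/∂x = −n_x/n_z = −1.186819 and ∂z/∂y = −n_y/n_z = −0.781920.
Intercept c from Station 11: 1855 + 1249.72 + 136.84 = 3241.56.
At (524, 480): z_contact = −621.89 − 375.32 + 3241.56 = 2244.34 ft.
Depth below ground = 2740.2 − 2244.34 = 495.9 ft.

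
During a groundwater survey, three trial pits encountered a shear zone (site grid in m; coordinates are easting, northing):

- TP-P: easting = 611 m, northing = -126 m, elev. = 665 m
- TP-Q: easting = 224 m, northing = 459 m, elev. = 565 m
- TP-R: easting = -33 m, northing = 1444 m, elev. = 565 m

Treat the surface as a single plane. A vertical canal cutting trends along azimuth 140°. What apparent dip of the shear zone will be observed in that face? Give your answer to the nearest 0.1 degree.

Let the plane be z = a·easting + b·northing + c.
TP-Q−TP-P: −387a + 585b = −100;  TP-R−TP-P: −644a + 1570b = −100.
Solving gives a = 0.42668, b = 0.11133.
Unit vector along 140° is (sin 140°, cos 140°) = (0.6428, -0.7660).
Slope in that direction = a·(0.6428) + b·(-0.7660) = 0.18899.
Apparent dip = arctan|0.18899| = 10.7° (true dip is 23.8°, so apparent ≤ true as expected).

10.7°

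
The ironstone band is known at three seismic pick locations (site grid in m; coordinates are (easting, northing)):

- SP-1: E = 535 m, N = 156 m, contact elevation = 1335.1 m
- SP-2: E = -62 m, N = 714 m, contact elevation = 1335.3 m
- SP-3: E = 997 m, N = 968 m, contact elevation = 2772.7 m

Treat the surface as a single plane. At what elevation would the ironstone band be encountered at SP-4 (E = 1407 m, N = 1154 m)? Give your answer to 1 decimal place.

3430.5 m

Two edge vectors: SP-1→SP-2 = (-597, 558, 0.2), SP-1→SP-3 = (462, 812, 1437.6).
Normal n = (SP-1→SP-2) × (SP-1→SP-3) = (802018.4, 858339.6, -742560).
So ∂z/∂E = −n_x/n_z = 1.080072 and ∂z/∂N = −n_y/n_z = 1.155920.
Intercept c from SP-1: 1335.1 − 577.84 − 180.32 = 576.94.
At (1407, 1154): z = 1519.7 + 1333.9 + 576.94 = 3430.5 m.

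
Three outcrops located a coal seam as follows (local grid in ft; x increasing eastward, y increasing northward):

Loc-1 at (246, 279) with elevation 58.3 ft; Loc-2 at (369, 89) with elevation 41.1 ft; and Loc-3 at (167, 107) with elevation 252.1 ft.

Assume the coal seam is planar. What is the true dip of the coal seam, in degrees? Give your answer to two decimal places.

51.64°

Let the plane be z = a·x + b·y + c.
Loc-2−Loc-1: 123a − 190b = −17.2;  Loc-3−Loc-1: −79a − 172b = 193.8.
Solving gives a = −1.09994, b = −0.62154.
Gradient magnitude |∇z| = √(a² + b²) = √(1.20987 + 0.38631) = 1.26340.
True dip = arctan(1.26340) = 51.64°, dipping toward ENE (azimuth ≈ 061°).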